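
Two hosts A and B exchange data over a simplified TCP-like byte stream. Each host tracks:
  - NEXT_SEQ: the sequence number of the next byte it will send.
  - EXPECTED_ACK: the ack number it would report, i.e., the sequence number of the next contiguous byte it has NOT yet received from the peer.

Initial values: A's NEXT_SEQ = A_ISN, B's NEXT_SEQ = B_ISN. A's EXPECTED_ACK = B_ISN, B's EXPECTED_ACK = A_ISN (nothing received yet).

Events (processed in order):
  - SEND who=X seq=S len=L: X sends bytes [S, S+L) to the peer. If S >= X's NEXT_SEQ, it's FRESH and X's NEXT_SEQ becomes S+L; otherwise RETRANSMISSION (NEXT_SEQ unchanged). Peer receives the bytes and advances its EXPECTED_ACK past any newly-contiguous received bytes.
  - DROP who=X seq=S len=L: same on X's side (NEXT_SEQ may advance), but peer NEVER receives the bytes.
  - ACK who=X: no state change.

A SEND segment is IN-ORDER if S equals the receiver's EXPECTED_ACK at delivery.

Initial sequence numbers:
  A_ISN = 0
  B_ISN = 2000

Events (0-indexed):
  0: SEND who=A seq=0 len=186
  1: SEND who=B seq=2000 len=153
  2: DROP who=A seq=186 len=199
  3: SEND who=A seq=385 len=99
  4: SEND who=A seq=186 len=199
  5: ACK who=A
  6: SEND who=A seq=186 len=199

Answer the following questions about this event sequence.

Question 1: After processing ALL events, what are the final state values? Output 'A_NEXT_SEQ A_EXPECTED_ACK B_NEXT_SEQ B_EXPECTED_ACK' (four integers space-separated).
Answer: 484 2153 2153 484

Derivation:
After event 0: A_seq=186 A_ack=2000 B_seq=2000 B_ack=186
After event 1: A_seq=186 A_ack=2153 B_seq=2153 B_ack=186
After event 2: A_seq=385 A_ack=2153 B_seq=2153 B_ack=186
After event 3: A_seq=484 A_ack=2153 B_seq=2153 B_ack=186
After event 4: A_seq=484 A_ack=2153 B_seq=2153 B_ack=484
After event 5: A_seq=484 A_ack=2153 B_seq=2153 B_ack=484
After event 6: A_seq=484 A_ack=2153 B_seq=2153 B_ack=484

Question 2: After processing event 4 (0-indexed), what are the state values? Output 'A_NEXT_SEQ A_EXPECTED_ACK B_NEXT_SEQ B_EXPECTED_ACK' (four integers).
After event 0: A_seq=186 A_ack=2000 B_seq=2000 B_ack=186
After event 1: A_seq=186 A_ack=2153 B_seq=2153 B_ack=186
After event 2: A_seq=385 A_ack=2153 B_seq=2153 B_ack=186
After event 3: A_seq=484 A_ack=2153 B_seq=2153 B_ack=186
After event 4: A_seq=484 A_ack=2153 B_seq=2153 B_ack=484

484 2153 2153 484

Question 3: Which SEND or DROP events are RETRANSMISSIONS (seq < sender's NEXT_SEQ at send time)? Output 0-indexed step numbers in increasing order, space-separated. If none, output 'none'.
Answer: 4 6

Derivation:
Step 0: SEND seq=0 -> fresh
Step 1: SEND seq=2000 -> fresh
Step 2: DROP seq=186 -> fresh
Step 3: SEND seq=385 -> fresh
Step 4: SEND seq=186 -> retransmit
Step 6: SEND seq=186 -> retransmit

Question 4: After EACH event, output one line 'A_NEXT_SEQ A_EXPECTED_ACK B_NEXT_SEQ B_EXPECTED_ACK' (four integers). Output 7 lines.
186 2000 2000 186
186 2153 2153 186
385 2153 2153 186
484 2153 2153 186
484 2153 2153 484
484 2153 2153 484
484 2153 2153 484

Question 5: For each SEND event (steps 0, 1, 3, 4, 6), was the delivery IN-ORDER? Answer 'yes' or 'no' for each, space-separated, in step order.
Answer: yes yes no yes no

Derivation:
Step 0: SEND seq=0 -> in-order
Step 1: SEND seq=2000 -> in-order
Step 3: SEND seq=385 -> out-of-order
Step 4: SEND seq=186 -> in-order
Step 6: SEND seq=186 -> out-of-order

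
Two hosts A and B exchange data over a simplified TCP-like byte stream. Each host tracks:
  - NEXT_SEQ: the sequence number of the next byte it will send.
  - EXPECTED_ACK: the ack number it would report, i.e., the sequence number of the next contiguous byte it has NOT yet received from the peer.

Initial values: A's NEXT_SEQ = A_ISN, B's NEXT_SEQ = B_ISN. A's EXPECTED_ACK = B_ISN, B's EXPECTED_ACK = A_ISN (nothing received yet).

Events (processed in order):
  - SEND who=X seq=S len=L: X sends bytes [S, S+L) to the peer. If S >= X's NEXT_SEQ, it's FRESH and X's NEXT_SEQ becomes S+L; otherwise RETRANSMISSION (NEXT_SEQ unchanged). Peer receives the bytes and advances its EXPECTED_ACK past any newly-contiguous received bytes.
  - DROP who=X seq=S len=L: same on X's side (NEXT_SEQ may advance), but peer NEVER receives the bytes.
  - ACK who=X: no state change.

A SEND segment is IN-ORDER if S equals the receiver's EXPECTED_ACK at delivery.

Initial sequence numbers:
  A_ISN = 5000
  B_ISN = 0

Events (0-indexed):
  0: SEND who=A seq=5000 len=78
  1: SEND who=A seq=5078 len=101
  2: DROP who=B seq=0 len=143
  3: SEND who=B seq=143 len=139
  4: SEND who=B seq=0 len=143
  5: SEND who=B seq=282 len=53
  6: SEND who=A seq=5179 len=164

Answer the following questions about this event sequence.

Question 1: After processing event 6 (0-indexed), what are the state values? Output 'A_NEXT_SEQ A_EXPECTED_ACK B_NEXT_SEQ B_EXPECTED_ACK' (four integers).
After event 0: A_seq=5078 A_ack=0 B_seq=0 B_ack=5078
After event 1: A_seq=5179 A_ack=0 B_seq=0 B_ack=5179
After event 2: A_seq=5179 A_ack=0 B_seq=143 B_ack=5179
After event 3: A_seq=5179 A_ack=0 B_seq=282 B_ack=5179
After event 4: A_seq=5179 A_ack=282 B_seq=282 B_ack=5179
After event 5: A_seq=5179 A_ack=335 B_seq=335 B_ack=5179
After event 6: A_seq=5343 A_ack=335 B_seq=335 B_ack=5343

5343 335 335 5343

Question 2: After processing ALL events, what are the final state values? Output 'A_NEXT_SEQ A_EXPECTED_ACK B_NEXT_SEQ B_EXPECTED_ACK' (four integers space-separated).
After event 0: A_seq=5078 A_ack=0 B_seq=0 B_ack=5078
After event 1: A_seq=5179 A_ack=0 B_seq=0 B_ack=5179
After event 2: A_seq=5179 A_ack=0 B_seq=143 B_ack=5179
After event 3: A_seq=5179 A_ack=0 B_seq=282 B_ack=5179
After event 4: A_seq=5179 A_ack=282 B_seq=282 B_ack=5179
After event 5: A_seq=5179 A_ack=335 B_seq=335 B_ack=5179
After event 6: A_seq=5343 A_ack=335 B_seq=335 B_ack=5343

Answer: 5343 335 335 5343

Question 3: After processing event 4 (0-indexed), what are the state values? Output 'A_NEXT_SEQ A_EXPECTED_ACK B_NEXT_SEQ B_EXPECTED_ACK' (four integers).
After event 0: A_seq=5078 A_ack=0 B_seq=0 B_ack=5078
After event 1: A_seq=5179 A_ack=0 B_seq=0 B_ack=5179
After event 2: A_seq=5179 A_ack=0 B_seq=143 B_ack=5179
After event 3: A_seq=5179 A_ack=0 B_seq=282 B_ack=5179
After event 4: A_seq=5179 A_ack=282 B_seq=282 B_ack=5179

5179 282 282 5179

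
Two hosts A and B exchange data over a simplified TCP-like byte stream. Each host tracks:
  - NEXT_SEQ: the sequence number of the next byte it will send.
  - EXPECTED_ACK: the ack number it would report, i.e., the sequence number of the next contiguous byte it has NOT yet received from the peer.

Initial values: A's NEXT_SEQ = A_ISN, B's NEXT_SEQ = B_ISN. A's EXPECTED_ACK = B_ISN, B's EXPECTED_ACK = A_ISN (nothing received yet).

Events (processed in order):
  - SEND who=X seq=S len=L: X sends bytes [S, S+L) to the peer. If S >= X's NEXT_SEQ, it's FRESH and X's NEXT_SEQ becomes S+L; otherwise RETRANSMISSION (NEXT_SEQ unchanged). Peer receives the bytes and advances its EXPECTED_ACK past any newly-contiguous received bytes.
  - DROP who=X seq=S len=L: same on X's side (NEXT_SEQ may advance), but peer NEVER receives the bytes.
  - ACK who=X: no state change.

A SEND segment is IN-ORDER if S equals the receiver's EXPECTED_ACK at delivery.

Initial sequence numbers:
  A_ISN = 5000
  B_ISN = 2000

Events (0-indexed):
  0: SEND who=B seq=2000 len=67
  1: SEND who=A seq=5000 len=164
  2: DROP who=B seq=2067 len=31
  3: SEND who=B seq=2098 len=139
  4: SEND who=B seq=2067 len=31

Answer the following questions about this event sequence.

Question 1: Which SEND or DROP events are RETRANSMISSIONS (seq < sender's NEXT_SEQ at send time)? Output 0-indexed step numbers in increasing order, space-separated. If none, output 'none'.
Answer: 4

Derivation:
Step 0: SEND seq=2000 -> fresh
Step 1: SEND seq=5000 -> fresh
Step 2: DROP seq=2067 -> fresh
Step 3: SEND seq=2098 -> fresh
Step 4: SEND seq=2067 -> retransmit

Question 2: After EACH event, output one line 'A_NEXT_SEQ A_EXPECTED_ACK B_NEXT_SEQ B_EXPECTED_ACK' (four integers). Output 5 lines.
5000 2067 2067 5000
5164 2067 2067 5164
5164 2067 2098 5164
5164 2067 2237 5164
5164 2237 2237 5164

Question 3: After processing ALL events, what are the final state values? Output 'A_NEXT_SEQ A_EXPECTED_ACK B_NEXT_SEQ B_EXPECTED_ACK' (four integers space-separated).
Answer: 5164 2237 2237 5164

Derivation:
After event 0: A_seq=5000 A_ack=2067 B_seq=2067 B_ack=5000
After event 1: A_seq=5164 A_ack=2067 B_seq=2067 B_ack=5164
After event 2: A_seq=5164 A_ack=2067 B_seq=2098 B_ack=5164
After event 3: A_seq=5164 A_ack=2067 B_seq=2237 B_ack=5164
After event 4: A_seq=5164 A_ack=2237 B_seq=2237 B_ack=5164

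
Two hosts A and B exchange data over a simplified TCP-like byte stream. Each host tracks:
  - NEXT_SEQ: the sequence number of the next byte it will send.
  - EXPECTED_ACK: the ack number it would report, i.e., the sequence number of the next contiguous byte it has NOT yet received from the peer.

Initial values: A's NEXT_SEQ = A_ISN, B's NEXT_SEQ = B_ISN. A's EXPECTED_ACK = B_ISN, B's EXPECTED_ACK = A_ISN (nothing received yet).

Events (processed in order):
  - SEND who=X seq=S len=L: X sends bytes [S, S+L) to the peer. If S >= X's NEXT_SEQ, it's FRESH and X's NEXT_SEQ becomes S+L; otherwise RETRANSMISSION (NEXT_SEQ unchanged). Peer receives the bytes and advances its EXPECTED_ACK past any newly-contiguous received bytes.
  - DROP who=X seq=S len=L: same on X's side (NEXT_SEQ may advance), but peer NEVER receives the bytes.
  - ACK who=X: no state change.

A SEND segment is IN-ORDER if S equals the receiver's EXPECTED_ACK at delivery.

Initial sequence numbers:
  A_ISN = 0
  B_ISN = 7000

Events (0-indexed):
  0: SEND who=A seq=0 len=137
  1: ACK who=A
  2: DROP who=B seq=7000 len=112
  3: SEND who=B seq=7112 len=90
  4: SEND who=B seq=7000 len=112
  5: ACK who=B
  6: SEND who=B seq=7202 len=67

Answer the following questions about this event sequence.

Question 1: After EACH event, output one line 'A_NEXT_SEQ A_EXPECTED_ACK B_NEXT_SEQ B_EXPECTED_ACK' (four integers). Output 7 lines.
137 7000 7000 137
137 7000 7000 137
137 7000 7112 137
137 7000 7202 137
137 7202 7202 137
137 7202 7202 137
137 7269 7269 137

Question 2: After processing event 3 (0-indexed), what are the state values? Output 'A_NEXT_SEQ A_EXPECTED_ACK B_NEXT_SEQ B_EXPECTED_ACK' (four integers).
After event 0: A_seq=137 A_ack=7000 B_seq=7000 B_ack=137
After event 1: A_seq=137 A_ack=7000 B_seq=7000 B_ack=137
After event 2: A_seq=137 A_ack=7000 B_seq=7112 B_ack=137
After event 3: A_seq=137 A_ack=7000 B_seq=7202 B_ack=137

137 7000 7202 137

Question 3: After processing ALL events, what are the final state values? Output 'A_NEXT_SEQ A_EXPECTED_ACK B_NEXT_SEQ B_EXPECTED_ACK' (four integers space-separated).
After event 0: A_seq=137 A_ack=7000 B_seq=7000 B_ack=137
After event 1: A_seq=137 A_ack=7000 B_seq=7000 B_ack=137
After event 2: A_seq=137 A_ack=7000 B_seq=7112 B_ack=137
After event 3: A_seq=137 A_ack=7000 B_seq=7202 B_ack=137
After event 4: A_seq=137 A_ack=7202 B_seq=7202 B_ack=137
After event 5: A_seq=137 A_ack=7202 B_seq=7202 B_ack=137
After event 6: A_seq=137 A_ack=7269 B_seq=7269 B_ack=137

Answer: 137 7269 7269 137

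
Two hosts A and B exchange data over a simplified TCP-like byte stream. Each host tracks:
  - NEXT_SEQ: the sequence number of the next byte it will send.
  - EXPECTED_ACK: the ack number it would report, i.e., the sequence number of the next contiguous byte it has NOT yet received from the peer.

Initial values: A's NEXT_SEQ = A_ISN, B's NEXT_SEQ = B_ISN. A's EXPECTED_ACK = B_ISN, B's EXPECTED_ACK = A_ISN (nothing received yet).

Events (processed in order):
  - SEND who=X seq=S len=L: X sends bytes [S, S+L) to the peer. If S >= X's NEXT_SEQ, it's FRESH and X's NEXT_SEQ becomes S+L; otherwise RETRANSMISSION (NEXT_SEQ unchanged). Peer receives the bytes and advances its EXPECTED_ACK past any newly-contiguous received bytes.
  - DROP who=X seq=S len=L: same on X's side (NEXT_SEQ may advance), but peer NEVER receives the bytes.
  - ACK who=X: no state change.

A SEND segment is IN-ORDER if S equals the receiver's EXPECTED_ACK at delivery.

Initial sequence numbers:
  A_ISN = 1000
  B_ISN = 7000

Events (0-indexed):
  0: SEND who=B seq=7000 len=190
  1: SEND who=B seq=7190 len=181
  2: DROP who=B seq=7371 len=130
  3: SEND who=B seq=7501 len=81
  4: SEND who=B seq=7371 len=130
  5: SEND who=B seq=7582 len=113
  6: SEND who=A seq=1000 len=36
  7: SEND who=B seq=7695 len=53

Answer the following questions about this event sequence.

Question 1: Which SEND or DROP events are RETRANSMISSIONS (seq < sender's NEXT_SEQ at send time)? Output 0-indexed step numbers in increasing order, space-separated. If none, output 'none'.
Step 0: SEND seq=7000 -> fresh
Step 1: SEND seq=7190 -> fresh
Step 2: DROP seq=7371 -> fresh
Step 3: SEND seq=7501 -> fresh
Step 4: SEND seq=7371 -> retransmit
Step 5: SEND seq=7582 -> fresh
Step 6: SEND seq=1000 -> fresh
Step 7: SEND seq=7695 -> fresh

Answer: 4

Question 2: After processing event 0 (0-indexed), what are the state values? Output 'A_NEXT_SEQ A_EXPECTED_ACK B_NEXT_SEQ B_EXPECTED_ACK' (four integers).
After event 0: A_seq=1000 A_ack=7190 B_seq=7190 B_ack=1000

1000 7190 7190 1000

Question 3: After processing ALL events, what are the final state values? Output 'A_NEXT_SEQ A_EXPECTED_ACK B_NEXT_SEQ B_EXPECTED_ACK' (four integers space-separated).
After event 0: A_seq=1000 A_ack=7190 B_seq=7190 B_ack=1000
After event 1: A_seq=1000 A_ack=7371 B_seq=7371 B_ack=1000
After event 2: A_seq=1000 A_ack=7371 B_seq=7501 B_ack=1000
After event 3: A_seq=1000 A_ack=7371 B_seq=7582 B_ack=1000
After event 4: A_seq=1000 A_ack=7582 B_seq=7582 B_ack=1000
After event 5: A_seq=1000 A_ack=7695 B_seq=7695 B_ack=1000
After event 6: A_seq=1036 A_ack=7695 B_seq=7695 B_ack=1036
After event 7: A_seq=1036 A_ack=7748 B_seq=7748 B_ack=1036

Answer: 1036 7748 7748 1036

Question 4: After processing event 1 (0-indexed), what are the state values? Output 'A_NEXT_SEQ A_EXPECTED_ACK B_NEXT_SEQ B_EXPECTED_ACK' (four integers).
After event 0: A_seq=1000 A_ack=7190 B_seq=7190 B_ack=1000
After event 1: A_seq=1000 A_ack=7371 B_seq=7371 B_ack=1000

1000 7371 7371 1000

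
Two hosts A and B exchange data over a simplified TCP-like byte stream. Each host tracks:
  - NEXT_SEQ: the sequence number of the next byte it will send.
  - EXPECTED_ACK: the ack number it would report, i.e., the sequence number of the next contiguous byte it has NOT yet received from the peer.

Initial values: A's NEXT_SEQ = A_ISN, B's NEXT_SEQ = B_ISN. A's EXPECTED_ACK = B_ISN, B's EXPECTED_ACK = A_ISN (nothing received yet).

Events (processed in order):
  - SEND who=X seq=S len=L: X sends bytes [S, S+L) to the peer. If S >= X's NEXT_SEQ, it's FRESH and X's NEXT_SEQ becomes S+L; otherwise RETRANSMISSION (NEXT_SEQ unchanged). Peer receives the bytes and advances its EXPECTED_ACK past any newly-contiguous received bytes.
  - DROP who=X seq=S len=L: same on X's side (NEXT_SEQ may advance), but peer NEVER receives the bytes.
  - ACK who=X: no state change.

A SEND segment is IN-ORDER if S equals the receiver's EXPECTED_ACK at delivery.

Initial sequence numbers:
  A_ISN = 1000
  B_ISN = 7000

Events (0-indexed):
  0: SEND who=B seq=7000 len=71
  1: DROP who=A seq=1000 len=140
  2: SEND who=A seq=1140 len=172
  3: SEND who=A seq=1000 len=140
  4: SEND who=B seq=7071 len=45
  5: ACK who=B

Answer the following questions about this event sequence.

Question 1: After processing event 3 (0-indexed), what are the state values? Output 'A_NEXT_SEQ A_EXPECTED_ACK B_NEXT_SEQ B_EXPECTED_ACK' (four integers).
After event 0: A_seq=1000 A_ack=7071 B_seq=7071 B_ack=1000
After event 1: A_seq=1140 A_ack=7071 B_seq=7071 B_ack=1000
After event 2: A_seq=1312 A_ack=7071 B_seq=7071 B_ack=1000
After event 3: A_seq=1312 A_ack=7071 B_seq=7071 B_ack=1312

1312 7071 7071 1312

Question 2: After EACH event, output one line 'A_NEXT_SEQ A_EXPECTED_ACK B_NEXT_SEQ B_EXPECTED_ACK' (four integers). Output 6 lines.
1000 7071 7071 1000
1140 7071 7071 1000
1312 7071 7071 1000
1312 7071 7071 1312
1312 7116 7116 1312
1312 7116 7116 1312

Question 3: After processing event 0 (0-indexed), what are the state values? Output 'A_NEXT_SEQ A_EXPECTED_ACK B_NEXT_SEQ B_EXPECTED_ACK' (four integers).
After event 0: A_seq=1000 A_ack=7071 B_seq=7071 B_ack=1000

1000 7071 7071 1000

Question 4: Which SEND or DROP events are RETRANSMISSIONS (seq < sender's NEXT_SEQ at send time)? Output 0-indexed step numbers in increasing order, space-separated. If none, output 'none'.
Answer: 3

Derivation:
Step 0: SEND seq=7000 -> fresh
Step 1: DROP seq=1000 -> fresh
Step 2: SEND seq=1140 -> fresh
Step 3: SEND seq=1000 -> retransmit
Step 4: SEND seq=7071 -> fresh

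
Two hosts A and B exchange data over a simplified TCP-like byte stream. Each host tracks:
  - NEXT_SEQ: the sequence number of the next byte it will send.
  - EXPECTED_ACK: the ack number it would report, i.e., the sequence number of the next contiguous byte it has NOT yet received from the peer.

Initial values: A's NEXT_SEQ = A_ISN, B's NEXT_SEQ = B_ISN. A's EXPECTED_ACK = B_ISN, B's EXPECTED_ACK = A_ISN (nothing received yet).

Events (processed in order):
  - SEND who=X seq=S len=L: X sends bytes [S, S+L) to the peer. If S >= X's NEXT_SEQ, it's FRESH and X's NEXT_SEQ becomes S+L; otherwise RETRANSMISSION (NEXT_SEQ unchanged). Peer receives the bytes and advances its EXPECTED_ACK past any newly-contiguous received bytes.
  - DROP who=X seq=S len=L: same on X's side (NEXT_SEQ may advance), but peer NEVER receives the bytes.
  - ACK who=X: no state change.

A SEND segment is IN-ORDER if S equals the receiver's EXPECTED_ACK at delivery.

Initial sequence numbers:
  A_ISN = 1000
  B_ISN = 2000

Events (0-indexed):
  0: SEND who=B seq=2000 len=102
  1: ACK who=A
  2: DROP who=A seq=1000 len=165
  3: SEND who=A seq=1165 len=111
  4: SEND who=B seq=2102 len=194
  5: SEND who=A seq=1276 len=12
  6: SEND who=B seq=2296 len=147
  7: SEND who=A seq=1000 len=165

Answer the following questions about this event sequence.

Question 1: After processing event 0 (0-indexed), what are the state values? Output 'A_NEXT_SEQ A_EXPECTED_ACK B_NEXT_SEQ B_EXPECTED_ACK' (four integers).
After event 0: A_seq=1000 A_ack=2102 B_seq=2102 B_ack=1000

1000 2102 2102 1000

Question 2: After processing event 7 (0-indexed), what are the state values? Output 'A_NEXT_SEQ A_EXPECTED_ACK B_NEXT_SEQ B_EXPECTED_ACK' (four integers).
After event 0: A_seq=1000 A_ack=2102 B_seq=2102 B_ack=1000
After event 1: A_seq=1000 A_ack=2102 B_seq=2102 B_ack=1000
After event 2: A_seq=1165 A_ack=2102 B_seq=2102 B_ack=1000
After event 3: A_seq=1276 A_ack=2102 B_seq=2102 B_ack=1000
After event 4: A_seq=1276 A_ack=2296 B_seq=2296 B_ack=1000
After event 5: A_seq=1288 A_ack=2296 B_seq=2296 B_ack=1000
After event 6: A_seq=1288 A_ack=2443 B_seq=2443 B_ack=1000
After event 7: A_seq=1288 A_ack=2443 B_seq=2443 B_ack=1288

1288 2443 2443 1288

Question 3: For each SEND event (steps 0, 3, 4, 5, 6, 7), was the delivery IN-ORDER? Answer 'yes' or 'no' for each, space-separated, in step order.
Step 0: SEND seq=2000 -> in-order
Step 3: SEND seq=1165 -> out-of-order
Step 4: SEND seq=2102 -> in-order
Step 5: SEND seq=1276 -> out-of-order
Step 6: SEND seq=2296 -> in-order
Step 7: SEND seq=1000 -> in-order

Answer: yes no yes no yes yes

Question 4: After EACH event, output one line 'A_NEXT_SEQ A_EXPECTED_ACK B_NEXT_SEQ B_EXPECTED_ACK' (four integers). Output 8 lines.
1000 2102 2102 1000
1000 2102 2102 1000
1165 2102 2102 1000
1276 2102 2102 1000
1276 2296 2296 1000
1288 2296 2296 1000
1288 2443 2443 1000
1288 2443 2443 1288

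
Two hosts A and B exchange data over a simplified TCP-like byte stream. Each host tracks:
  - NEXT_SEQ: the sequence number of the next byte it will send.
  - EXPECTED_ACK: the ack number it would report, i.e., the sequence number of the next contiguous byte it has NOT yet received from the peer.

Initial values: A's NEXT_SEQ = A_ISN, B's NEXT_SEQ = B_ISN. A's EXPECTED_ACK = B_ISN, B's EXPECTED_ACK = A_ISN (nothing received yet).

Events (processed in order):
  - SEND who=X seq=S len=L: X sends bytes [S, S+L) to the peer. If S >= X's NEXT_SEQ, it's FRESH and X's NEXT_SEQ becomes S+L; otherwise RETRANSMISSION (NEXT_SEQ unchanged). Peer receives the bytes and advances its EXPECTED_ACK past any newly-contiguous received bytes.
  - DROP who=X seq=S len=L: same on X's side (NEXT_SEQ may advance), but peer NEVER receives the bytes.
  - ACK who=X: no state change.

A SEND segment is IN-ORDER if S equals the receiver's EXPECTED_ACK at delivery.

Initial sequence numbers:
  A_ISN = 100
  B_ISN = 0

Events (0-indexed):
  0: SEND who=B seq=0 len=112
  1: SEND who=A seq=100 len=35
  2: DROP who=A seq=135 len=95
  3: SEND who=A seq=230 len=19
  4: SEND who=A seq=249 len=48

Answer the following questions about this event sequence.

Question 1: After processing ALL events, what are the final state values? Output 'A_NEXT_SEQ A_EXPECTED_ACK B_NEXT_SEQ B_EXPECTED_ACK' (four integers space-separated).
After event 0: A_seq=100 A_ack=112 B_seq=112 B_ack=100
After event 1: A_seq=135 A_ack=112 B_seq=112 B_ack=135
After event 2: A_seq=230 A_ack=112 B_seq=112 B_ack=135
After event 3: A_seq=249 A_ack=112 B_seq=112 B_ack=135
After event 4: A_seq=297 A_ack=112 B_seq=112 B_ack=135

Answer: 297 112 112 135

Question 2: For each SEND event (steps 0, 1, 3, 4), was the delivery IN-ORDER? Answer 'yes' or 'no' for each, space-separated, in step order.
Step 0: SEND seq=0 -> in-order
Step 1: SEND seq=100 -> in-order
Step 3: SEND seq=230 -> out-of-order
Step 4: SEND seq=249 -> out-of-order

Answer: yes yes no no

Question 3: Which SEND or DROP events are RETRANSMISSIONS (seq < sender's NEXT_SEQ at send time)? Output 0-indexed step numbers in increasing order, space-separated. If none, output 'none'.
Step 0: SEND seq=0 -> fresh
Step 1: SEND seq=100 -> fresh
Step 2: DROP seq=135 -> fresh
Step 3: SEND seq=230 -> fresh
Step 4: SEND seq=249 -> fresh

Answer: none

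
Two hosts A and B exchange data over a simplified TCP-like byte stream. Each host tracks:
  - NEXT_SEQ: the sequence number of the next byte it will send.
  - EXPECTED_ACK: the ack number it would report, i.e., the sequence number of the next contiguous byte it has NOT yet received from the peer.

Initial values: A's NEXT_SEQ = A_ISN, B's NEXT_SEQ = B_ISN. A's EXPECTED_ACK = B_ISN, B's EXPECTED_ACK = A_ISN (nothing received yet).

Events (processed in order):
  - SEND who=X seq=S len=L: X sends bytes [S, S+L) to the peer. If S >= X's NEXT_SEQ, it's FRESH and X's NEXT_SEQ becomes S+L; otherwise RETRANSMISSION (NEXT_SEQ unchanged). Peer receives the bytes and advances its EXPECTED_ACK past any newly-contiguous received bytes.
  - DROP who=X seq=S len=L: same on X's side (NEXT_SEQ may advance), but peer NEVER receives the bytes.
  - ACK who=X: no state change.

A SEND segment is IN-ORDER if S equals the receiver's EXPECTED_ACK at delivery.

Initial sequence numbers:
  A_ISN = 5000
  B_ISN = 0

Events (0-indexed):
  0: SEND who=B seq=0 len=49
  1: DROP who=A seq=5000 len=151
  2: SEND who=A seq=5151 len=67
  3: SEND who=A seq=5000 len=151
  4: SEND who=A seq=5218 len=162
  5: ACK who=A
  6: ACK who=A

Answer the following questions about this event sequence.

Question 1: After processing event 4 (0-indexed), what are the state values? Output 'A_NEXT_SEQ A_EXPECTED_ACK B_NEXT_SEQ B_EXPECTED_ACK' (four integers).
After event 0: A_seq=5000 A_ack=49 B_seq=49 B_ack=5000
After event 1: A_seq=5151 A_ack=49 B_seq=49 B_ack=5000
After event 2: A_seq=5218 A_ack=49 B_seq=49 B_ack=5000
After event 3: A_seq=5218 A_ack=49 B_seq=49 B_ack=5218
After event 4: A_seq=5380 A_ack=49 B_seq=49 B_ack=5380

5380 49 49 5380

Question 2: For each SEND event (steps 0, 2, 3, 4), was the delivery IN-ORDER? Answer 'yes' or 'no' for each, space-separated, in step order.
Answer: yes no yes yes

Derivation:
Step 0: SEND seq=0 -> in-order
Step 2: SEND seq=5151 -> out-of-order
Step 3: SEND seq=5000 -> in-order
Step 4: SEND seq=5218 -> in-order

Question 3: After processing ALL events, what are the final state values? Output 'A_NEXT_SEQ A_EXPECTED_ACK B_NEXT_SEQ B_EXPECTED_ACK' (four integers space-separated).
Answer: 5380 49 49 5380

Derivation:
After event 0: A_seq=5000 A_ack=49 B_seq=49 B_ack=5000
After event 1: A_seq=5151 A_ack=49 B_seq=49 B_ack=5000
After event 2: A_seq=5218 A_ack=49 B_seq=49 B_ack=5000
After event 3: A_seq=5218 A_ack=49 B_seq=49 B_ack=5218
After event 4: A_seq=5380 A_ack=49 B_seq=49 B_ack=5380
After event 5: A_seq=5380 A_ack=49 B_seq=49 B_ack=5380
After event 6: A_seq=5380 A_ack=49 B_seq=49 B_ack=5380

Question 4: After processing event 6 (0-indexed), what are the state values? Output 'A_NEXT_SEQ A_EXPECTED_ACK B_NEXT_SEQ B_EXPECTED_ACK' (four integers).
After event 0: A_seq=5000 A_ack=49 B_seq=49 B_ack=5000
After event 1: A_seq=5151 A_ack=49 B_seq=49 B_ack=5000
After event 2: A_seq=5218 A_ack=49 B_seq=49 B_ack=5000
After event 3: A_seq=5218 A_ack=49 B_seq=49 B_ack=5218
After event 4: A_seq=5380 A_ack=49 B_seq=49 B_ack=5380
After event 5: A_seq=5380 A_ack=49 B_seq=49 B_ack=5380
After event 6: A_seq=5380 A_ack=49 B_seq=49 B_ack=5380

5380 49 49 5380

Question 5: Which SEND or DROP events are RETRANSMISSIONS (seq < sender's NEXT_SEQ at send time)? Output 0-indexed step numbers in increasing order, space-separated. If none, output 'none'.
Step 0: SEND seq=0 -> fresh
Step 1: DROP seq=5000 -> fresh
Step 2: SEND seq=5151 -> fresh
Step 3: SEND seq=5000 -> retransmit
Step 4: SEND seq=5218 -> fresh

Answer: 3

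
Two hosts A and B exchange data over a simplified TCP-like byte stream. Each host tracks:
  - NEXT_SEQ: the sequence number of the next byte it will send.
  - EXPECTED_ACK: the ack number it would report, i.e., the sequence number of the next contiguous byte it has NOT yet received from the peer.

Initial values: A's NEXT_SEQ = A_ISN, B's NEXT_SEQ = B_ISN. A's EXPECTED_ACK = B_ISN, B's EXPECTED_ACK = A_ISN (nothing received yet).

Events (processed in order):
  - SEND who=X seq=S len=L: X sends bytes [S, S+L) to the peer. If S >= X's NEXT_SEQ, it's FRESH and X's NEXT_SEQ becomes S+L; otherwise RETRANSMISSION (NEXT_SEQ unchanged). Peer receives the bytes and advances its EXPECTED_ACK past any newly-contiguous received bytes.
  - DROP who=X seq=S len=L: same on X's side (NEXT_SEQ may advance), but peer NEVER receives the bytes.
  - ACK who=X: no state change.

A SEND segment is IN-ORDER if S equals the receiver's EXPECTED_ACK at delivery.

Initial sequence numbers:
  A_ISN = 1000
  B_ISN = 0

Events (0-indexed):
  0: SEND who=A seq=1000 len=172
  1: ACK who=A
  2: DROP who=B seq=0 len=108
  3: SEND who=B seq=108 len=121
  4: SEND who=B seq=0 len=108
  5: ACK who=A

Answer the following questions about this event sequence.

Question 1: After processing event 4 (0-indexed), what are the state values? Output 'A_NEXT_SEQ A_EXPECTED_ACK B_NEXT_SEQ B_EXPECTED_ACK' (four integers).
After event 0: A_seq=1172 A_ack=0 B_seq=0 B_ack=1172
After event 1: A_seq=1172 A_ack=0 B_seq=0 B_ack=1172
After event 2: A_seq=1172 A_ack=0 B_seq=108 B_ack=1172
After event 3: A_seq=1172 A_ack=0 B_seq=229 B_ack=1172
After event 4: A_seq=1172 A_ack=229 B_seq=229 B_ack=1172

1172 229 229 1172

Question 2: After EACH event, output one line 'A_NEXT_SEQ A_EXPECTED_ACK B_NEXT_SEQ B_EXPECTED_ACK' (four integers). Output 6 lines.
1172 0 0 1172
1172 0 0 1172
1172 0 108 1172
1172 0 229 1172
1172 229 229 1172
1172 229 229 1172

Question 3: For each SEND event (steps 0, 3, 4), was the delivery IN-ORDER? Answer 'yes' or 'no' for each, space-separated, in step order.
Answer: yes no yes

Derivation:
Step 0: SEND seq=1000 -> in-order
Step 3: SEND seq=108 -> out-of-order
Step 4: SEND seq=0 -> in-order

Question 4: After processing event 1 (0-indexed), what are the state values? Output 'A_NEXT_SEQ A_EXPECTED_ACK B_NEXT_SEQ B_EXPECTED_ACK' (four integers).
After event 0: A_seq=1172 A_ack=0 B_seq=0 B_ack=1172
After event 1: A_seq=1172 A_ack=0 B_seq=0 B_ack=1172

1172 0 0 1172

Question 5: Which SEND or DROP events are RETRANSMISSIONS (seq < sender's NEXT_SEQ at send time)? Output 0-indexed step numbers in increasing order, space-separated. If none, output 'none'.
Step 0: SEND seq=1000 -> fresh
Step 2: DROP seq=0 -> fresh
Step 3: SEND seq=108 -> fresh
Step 4: SEND seq=0 -> retransmit

Answer: 4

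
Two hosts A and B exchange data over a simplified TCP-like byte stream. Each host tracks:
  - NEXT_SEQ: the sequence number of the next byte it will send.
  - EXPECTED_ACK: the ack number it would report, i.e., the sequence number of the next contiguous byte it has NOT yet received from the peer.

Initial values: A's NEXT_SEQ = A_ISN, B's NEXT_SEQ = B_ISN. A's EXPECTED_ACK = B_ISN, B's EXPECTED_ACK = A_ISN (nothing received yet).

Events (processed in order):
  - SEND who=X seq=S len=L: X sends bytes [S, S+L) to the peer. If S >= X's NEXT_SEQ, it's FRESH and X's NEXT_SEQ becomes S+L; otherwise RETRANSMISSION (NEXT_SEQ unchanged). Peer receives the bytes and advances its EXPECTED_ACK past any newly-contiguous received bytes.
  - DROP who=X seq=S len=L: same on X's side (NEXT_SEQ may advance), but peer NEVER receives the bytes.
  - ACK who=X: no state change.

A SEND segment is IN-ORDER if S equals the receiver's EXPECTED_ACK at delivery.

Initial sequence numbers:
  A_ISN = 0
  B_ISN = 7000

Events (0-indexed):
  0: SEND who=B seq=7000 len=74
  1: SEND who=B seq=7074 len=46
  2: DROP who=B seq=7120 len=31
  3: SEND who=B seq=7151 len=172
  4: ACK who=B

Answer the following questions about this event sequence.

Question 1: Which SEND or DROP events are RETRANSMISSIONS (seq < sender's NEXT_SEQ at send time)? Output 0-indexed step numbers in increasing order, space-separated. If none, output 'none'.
Answer: none

Derivation:
Step 0: SEND seq=7000 -> fresh
Step 1: SEND seq=7074 -> fresh
Step 2: DROP seq=7120 -> fresh
Step 3: SEND seq=7151 -> fresh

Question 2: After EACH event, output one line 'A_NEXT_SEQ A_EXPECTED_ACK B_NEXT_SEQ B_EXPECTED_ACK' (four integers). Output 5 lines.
0 7074 7074 0
0 7120 7120 0
0 7120 7151 0
0 7120 7323 0
0 7120 7323 0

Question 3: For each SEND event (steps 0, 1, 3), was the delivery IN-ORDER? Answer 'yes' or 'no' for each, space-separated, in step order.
Answer: yes yes no

Derivation:
Step 0: SEND seq=7000 -> in-order
Step 1: SEND seq=7074 -> in-order
Step 3: SEND seq=7151 -> out-of-order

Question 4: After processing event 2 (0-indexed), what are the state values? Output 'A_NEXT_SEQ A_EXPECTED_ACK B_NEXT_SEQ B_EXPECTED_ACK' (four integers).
After event 0: A_seq=0 A_ack=7074 B_seq=7074 B_ack=0
After event 1: A_seq=0 A_ack=7120 B_seq=7120 B_ack=0
After event 2: A_seq=0 A_ack=7120 B_seq=7151 B_ack=0

0 7120 7151 0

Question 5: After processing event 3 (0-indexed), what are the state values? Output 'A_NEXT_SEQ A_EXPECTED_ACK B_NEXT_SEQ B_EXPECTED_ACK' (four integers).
After event 0: A_seq=0 A_ack=7074 B_seq=7074 B_ack=0
After event 1: A_seq=0 A_ack=7120 B_seq=7120 B_ack=0
After event 2: A_seq=0 A_ack=7120 B_seq=7151 B_ack=0
After event 3: A_seq=0 A_ack=7120 B_seq=7323 B_ack=0

0 7120 7323 0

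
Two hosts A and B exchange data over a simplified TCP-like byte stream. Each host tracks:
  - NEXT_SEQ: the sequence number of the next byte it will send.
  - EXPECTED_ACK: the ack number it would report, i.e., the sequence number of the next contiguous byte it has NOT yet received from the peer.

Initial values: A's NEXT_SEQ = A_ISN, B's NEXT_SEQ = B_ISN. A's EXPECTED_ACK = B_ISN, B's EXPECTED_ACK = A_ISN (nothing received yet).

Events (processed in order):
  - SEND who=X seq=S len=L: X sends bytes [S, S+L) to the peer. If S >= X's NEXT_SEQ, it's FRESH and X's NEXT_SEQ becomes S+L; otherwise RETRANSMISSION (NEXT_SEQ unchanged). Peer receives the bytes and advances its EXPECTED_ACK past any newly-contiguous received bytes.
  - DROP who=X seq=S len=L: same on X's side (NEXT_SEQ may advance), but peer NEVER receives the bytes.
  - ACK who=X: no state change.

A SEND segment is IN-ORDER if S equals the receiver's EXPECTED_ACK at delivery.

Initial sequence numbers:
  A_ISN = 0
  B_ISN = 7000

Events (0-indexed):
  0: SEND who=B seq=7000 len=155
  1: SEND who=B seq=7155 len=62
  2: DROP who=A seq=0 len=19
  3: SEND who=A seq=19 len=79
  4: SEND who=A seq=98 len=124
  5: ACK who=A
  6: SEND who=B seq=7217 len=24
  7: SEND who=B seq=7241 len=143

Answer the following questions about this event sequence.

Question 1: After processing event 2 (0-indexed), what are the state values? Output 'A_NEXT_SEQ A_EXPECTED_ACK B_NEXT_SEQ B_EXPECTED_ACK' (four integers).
After event 0: A_seq=0 A_ack=7155 B_seq=7155 B_ack=0
After event 1: A_seq=0 A_ack=7217 B_seq=7217 B_ack=0
After event 2: A_seq=19 A_ack=7217 B_seq=7217 B_ack=0

19 7217 7217 0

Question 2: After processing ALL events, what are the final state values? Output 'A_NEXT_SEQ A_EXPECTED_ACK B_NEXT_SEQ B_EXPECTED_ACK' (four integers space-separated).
After event 0: A_seq=0 A_ack=7155 B_seq=7155 B_ack=0
After event 1: A_seq=0 A_ack=7217 B_seq=7217 B_ack=0
After event 2: A_seq=19 A_ack=7217 B_seq=7217 B_ack=0
After event 3: A_seq=98 A_ack=7217 B_seq=7217 B_ack=0
After event 4: A_seq=222 A_ack=7217 B_seq=7217 B_ack=0
After event 5: A_seq=222 A_ack=7217 B_seq=7217 B_ack=0
After event 6: A_seq=222 A_ack=7241 B_seq=7241 B_ack=0
After event 7: A_seq=222 A_ack=7384 B_seq=7384 B_ack=0

Answer: 222 7384 7384 0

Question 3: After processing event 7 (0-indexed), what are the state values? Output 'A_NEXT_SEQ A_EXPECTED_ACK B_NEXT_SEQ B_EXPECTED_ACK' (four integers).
After event 0: A_seq=0 A_ack=7155 B_seq=7155 B_ack=0
After event 1: A_seq=0 A_ack=7217 B_seq=7217 B_ack=0
After event 2: A_seq=19 A_ack=7217 B_seq=7217 B_ack=0
After event 3: A_seq=98 A_ack=7217 B_seq=7217 B_ack=0
After event 4: A_seq=222 A_ack=7217 B_seq=7217 B_ack=0
After event 5: A_seq=222 A_ack=7217 B_seq=7217 B_ack=0
After event 6: A_seq=222 A_ack=7241 B_seq=7241 B_ack=0
After event 7: A_seq=222 A_ack=7384 B_seq=7384 B_ack=0

222 7384 7384 0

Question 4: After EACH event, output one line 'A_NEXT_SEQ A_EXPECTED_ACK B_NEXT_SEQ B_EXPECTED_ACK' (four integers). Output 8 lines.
0 7155 7155 0
0 7217 7217 0
19 7217 7217 0
98 7217 7217 0
222 7217 7217 0
222 7217 7217 0
222 7241 7241 0
222 7384 7384 0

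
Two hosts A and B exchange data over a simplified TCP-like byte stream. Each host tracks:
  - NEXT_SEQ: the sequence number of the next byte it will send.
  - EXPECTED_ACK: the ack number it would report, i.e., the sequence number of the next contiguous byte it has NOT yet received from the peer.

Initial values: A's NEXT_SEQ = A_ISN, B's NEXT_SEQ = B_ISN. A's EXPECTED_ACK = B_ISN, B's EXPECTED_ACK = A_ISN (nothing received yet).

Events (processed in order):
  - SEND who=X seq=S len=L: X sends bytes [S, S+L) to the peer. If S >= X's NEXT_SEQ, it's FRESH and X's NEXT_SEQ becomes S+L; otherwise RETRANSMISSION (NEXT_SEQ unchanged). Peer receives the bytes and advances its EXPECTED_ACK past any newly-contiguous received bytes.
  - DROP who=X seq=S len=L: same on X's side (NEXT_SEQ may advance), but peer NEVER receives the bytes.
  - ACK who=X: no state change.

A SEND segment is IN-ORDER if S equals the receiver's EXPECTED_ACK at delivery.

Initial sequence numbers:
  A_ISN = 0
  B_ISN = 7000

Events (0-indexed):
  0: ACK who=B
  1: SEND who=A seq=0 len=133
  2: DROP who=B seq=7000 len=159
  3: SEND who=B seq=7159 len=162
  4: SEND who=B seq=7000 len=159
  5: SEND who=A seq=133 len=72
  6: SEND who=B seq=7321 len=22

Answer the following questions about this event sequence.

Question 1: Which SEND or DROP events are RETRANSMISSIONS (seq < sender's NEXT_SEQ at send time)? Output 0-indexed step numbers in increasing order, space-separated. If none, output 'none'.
Step 1: SEND seq=0 -> fresh
Step 2: DROP seq=7000 -> fresh
Step 3: SEND seq=7159 -> fresh
Step 4: SEND seq=7000 -> retransmit
Step 5: SEND seq=133 -> fresh
Step 6: SEND seq=7321 -> fresh

Answer: 4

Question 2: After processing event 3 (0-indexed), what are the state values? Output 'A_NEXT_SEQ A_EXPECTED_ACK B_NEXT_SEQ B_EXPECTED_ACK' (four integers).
After event 0: A_seq=0 A_ack=7000 B_seq=7000 B_ack=0
After event 1: A_seq=133 A_ack=7000 B_seq=7000 B_ack=133
After event 2: A_seq=133 A_ack=7000 B_seq=7159 B_ack=133
After event 3: A_seq=133 A_ack=7000 B_seq=7321 B_ack=133

133 7000 7321 133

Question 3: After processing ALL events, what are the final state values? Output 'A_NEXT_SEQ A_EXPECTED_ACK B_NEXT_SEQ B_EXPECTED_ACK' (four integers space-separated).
Answer: 205 7343 7343 205

Derivation:
After event 0: A_seq=0 A_ack=7000 B_seq=7000 B_ack=0
After event 1: A_seq=133 A_ack=7000 B_seq=7000 B_ack=133
After event 2: A_seq=133 A_ack=7000 B_seq=7159 B_ack=133
After event 3: A_seq=133 A_ack=7000 B_seq=7321 B_ack=133
After event 4: A_seq=133 A_ack=7321 B_seq=7321 B_ack=133
After event 5: A_seq=205 A_ack=7321 B_seq=7321 B_ack=205
After event 6: A_seq=205 A_ack=7343 B_seq=7343 B_ack=205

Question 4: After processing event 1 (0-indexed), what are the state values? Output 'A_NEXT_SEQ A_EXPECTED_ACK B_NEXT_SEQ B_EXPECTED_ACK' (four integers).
After event 0: A_seq=0 A_ack=7000 B_seq=7000 B_ack=0
After event 1: A_seq=133 A_ack=7000 B_seq=7000 B_ack=133

133 7000 7000 133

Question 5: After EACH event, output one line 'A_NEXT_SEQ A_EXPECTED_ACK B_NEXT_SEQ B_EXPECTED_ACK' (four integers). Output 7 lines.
0 7000 7000 0
133 7000 7000 133
133 7000 7159 133
133 7000 7321 133
133 7321 7321 133
205 7321 7321 205
205 7343 7343 205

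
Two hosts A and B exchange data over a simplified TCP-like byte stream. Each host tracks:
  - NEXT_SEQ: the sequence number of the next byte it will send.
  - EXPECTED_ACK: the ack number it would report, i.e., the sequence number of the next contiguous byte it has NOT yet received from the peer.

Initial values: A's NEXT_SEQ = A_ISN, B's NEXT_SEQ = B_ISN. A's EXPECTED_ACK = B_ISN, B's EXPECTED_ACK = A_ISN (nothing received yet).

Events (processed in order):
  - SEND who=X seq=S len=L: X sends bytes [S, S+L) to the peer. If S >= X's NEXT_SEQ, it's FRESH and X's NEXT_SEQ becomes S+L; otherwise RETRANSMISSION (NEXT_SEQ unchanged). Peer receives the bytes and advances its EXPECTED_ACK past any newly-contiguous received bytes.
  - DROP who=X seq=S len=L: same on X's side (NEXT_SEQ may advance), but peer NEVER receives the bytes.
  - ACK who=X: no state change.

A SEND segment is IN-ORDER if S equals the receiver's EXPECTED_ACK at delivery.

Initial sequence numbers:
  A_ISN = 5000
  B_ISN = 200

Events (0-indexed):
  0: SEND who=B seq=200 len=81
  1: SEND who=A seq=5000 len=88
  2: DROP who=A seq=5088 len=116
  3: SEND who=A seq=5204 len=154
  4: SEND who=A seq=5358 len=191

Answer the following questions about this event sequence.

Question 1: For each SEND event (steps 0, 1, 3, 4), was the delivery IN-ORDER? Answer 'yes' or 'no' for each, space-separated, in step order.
Answer: yes yes no no

Derivation:
Step 0: SEND seq=200 -> in-order
Step 1: SEND seq=5000 -> in-order
Step 3: SEND seq=5204 -> out-of-order
Step 4: SEND seq=5358 -> out-of-order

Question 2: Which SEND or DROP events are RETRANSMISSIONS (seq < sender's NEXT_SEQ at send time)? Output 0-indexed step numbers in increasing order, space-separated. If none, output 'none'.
Answer: none

Derivation:
Step 0: SEND seq=200 -> fresh
Step 1: SEND seq=5000 -> fresh
Step 2: DROP seq=5088 -> fresh
Step 3: SEND seq=5204 -> fresh
Step 4: SEND seq=5358 -> fresh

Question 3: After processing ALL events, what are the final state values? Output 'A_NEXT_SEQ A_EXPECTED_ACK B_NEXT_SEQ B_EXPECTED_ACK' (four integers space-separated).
Answer: 5549 281 281 5088

Derivation:
After event 0: A_seq=5000 A_ack=281 B_seq=281 B_ack=5000
After event 1: A_seq=5088 A_ack=281 B_seq=281 B_ack=5088
After event 2: A_seq=5204 A_ack=281 B_seq=281 B_ack=5088
After event 3: A_seq=5358 A_ack=281 B_seq=281 B_ack=5088
After event 4: A_seq=5549 A_ack=281 B_seq=281 B_ack=5088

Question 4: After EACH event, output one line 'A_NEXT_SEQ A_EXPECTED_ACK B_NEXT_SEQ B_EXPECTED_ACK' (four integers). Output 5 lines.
5000 281 281 5000
5088 281 281 5088
5204 281 281 5088
5358 281 281 5088
5549 281 281 5088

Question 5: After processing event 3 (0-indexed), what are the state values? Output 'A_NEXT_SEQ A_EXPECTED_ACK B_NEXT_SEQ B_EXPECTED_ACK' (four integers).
After event 0: A_seq=5000 A_ack=281 B_seq=281 B_ack=5000
After event 1: A_seq=5088 A_ack=281 B_seq=281 B_ack=5088
After event 2: A_seq=5204 A_ack=281 B_seq=281 B_ack=5088
After event 3: A_seq=5358 A_ack=281 B_seq=281 B_ack=5088

5358 281 281 5088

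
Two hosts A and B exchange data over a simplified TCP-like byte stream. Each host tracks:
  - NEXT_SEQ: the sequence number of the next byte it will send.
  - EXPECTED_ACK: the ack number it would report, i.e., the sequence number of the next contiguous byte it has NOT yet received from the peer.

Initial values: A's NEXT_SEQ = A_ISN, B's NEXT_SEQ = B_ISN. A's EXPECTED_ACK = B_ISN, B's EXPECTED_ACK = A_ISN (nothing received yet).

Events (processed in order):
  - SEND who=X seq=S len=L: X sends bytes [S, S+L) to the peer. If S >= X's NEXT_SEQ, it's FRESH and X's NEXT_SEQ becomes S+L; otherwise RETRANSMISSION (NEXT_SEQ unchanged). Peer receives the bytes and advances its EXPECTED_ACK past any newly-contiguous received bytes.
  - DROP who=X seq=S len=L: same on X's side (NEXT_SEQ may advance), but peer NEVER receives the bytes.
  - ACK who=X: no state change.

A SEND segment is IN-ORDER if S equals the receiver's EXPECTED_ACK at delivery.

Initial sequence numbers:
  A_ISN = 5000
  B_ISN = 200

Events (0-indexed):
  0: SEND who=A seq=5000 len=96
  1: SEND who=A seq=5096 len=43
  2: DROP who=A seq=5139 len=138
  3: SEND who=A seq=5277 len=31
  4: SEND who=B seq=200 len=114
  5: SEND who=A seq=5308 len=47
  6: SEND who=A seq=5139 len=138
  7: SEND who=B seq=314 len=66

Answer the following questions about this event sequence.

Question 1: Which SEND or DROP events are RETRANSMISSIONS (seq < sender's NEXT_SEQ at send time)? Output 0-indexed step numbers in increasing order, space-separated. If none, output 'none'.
Answer: 6

Derivation:
Step 0: SEND seq=5000 -> fresh
Step 1: SEND seq=5096 -> fresh
Step 2: DROP seq=5139 -> fresh
Step 3: SEND seq=5277 -> fresh
Step 4: SEND seq=200 -> fresh
Step 5: SEND seq=5308 -> fresh
Step 6: SEND seq=5139 -> retransmit
Step 7: SEND seq=314 -> fresh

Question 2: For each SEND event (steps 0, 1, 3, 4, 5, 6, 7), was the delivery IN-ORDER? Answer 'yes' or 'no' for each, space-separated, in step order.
Answer: yes yes no yes no yes yes

Derivation:
Step 0: SEND seq=5000 -> in-order
Step 1: SEND seq=5096 -> in-order
Step 3: SEND seq=5277 -> out-of-order
Step 4: SEND seq=200 -> in-order
Step 5: SEND seq=5308 -> out-of-order
Step 6: SEND seq=5139 -> in-order
Step 7: SEND seq=314 -> in-order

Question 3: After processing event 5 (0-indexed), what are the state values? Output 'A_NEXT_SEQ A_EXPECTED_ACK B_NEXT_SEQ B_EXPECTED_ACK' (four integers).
After event 0: A_seq=5096 A_ack=200 B_seq=200 B_ack=5096
After event 1: A_seq=5139 A_ack=200 B_seq=200 B_ack=5139
After event 2: A_seq=5277 A_ack=200 B_seq=200 B_ack=5139
After event 3: A_seq=5308 A_ack=200 B_seq=200 B_ack=5139
After event 4: A_seq=5308 A_ack=314 B_seq=314 B_ack=5139
After event 5: A_seq=5355 A_ack=314 B_seq=314 B_ack=5139

5355 314 314 5139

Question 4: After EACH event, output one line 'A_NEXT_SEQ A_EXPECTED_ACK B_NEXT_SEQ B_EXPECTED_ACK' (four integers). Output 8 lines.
5096 200 200 5096
5139 200 200 5139
5277 200 200 5139
5308 200 200 5139
5308 314 314 5139
5355 314 314 5139
5355 314 314 5355
5355 380 380 5355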